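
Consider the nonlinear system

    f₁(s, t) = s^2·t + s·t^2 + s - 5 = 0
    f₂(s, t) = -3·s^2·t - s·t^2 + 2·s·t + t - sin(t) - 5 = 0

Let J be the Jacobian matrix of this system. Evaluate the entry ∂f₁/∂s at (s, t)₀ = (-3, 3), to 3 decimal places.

-8.000

∂f₁/∂s = 2·s·t + t^2 + 1.
At (-3, 3) this is -8.000.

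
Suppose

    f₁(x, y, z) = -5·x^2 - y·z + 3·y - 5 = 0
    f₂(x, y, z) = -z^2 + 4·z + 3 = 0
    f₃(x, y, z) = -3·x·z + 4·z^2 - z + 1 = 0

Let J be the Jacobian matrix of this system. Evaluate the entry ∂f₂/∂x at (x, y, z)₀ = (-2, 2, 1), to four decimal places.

∂f₂/∂x = 0.
At (-2, 2, 1) this is 0.0000.

0.0000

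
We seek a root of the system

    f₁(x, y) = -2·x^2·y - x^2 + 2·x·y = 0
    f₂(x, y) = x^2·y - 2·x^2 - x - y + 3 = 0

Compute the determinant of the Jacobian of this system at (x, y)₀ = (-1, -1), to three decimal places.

20.000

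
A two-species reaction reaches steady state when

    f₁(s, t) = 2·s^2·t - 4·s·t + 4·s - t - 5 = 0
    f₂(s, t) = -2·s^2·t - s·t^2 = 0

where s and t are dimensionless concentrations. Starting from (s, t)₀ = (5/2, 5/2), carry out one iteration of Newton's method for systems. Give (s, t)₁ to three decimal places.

At (5/2, 5/2): F = (8.750, -46.875).
Jacobian J = [[4·s·t - 4·t + 4, 2·s^2 - 4·s - 1], [-4·s·t - t^2, -2·s^2 - 2·s·t]].
At the point, J = [[19.000, 1.500], [-31.250, -25.000]] (det J = -428.125).
Solving J·Δ = −F gives Δ = (-0.347, -1.442).
Then the next iterate is (s, t)₁ = (2.153, 1.058).

(2.153, 1.058)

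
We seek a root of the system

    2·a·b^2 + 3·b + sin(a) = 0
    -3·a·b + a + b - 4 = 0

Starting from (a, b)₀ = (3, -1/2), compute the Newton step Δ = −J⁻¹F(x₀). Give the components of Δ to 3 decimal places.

At (3, -1/2): F = (0.14112, 3.000).
Jacobian J = [[2·b^2 + cos(a), 4·a·b + 3], [-3·b + 1, -3·a + 1]].
At the point, J = [[-0.48999, -3.000], [2.500, -8.000]] (det J = 11.41994).
Solving J·Δ = −F gives Δ = (-0.689, 0.160).

(-0.689, 0.160)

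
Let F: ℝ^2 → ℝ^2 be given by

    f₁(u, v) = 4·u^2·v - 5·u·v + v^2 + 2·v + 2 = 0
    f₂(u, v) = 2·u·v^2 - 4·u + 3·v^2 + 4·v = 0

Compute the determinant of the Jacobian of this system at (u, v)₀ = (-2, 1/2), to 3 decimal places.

J = [[8·u·v - 5·v, 4·u^2 - 5·u + 2·v + 2], [2·v^2 - 4, 4·u·v + 6·v + 4]].
At the point, J = [[-10.500, 29.000], [-3.500, 3.000]].
det J = 70.000.

70.000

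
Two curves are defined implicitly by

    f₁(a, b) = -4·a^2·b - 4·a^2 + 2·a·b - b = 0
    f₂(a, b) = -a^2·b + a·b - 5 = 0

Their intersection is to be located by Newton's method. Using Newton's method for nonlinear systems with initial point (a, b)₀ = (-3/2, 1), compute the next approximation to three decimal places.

(-2.187, -2.066)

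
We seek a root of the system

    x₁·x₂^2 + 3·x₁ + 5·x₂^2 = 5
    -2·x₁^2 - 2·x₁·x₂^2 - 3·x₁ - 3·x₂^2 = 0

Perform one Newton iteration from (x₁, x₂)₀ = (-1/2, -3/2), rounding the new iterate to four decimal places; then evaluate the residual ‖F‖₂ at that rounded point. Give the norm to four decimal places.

0.8466

At (-1/2, -3/2): F = (3.6250, -3.5000).
Jacobian J = [[x₂^2 + 3, 2·x₁·x₂ + 10·x₂], [-4·x₁ - 2·x₂^2 - 3, -4·x₁·x₂ - 6·x₂]].
At the point, J = [[5.2500, -13.5000], [-5.5000, 6.0000]] (det J = -42.7500).
Solving J·Δ = −F gives Δ = (-0.5965, 0.0365).
Then the next iterate is (x₁, x₂)₁ = (-1.0965, -1.4635).
Re-evaluating at (-1.0965, -1.4635): F = (0.071142, -0.843583), so ‖F‖₂ = 0.8466.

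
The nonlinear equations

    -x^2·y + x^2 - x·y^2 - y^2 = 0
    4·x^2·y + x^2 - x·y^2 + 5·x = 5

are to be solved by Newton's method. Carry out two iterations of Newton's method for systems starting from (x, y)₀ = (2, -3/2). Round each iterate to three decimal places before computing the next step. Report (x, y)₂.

At (2, -3/2): F = (3.250, -19.500).
Jacobian J = [[-2·x·y + 2·x - y^2, -x^2 - 2·x·y - 2·y], [8·x·y + 2·x - y^2 + 5, 4·x^2 - 2·x·y]].
At the point, J = [[7.750, 5.000], [-17.250, 22.000]] (det J = 256.750).
Solving J·Δ = −F gives Δ = (-0.658, 0.370).
Then the next iterate is (x, y)₁ = (1.342, -1.130).
Round to (1.342, -1.130) and repeat: F = (0.84555, -6.34299), J = [[4.44002, 3.49196], [-5.72458, 10.23678]].
Δ = (-0.471, 0.356), so (x, y)₂ = (0.871, -0.774).

(0.871, -0.774)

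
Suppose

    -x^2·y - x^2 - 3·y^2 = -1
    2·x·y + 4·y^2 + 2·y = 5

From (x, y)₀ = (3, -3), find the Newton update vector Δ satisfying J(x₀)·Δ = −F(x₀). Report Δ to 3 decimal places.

(0.471, 0.261)

At (3, -3): F = (-8.000, 7.000).
Jacobian J = [[-2·x·y - 2·x, -x^2 - 6·y], [2·y, 2·x + 8·y + 2]].
At the point, J = [[12.000, 9.000], [-6.000, -16.000]] (det J = -138.000).
Solving J·Δ = −F gives Δ = (0.471, 0.261).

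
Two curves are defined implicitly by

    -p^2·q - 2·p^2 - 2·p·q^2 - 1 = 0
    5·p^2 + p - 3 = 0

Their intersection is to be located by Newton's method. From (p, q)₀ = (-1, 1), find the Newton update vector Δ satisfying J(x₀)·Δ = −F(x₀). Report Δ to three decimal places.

At (-1, 1): F = (-2.000, 1.000).
Jacobian J = [[-2·p·q - 4·p - 2·q^2, -p^2 - 4·p·q], [10·p + 1, 0]].
At the point, J = [[4.000, 3.000], [-9.000, 0.000]] (det J = 27.000).
Solving J·Δ = −F gives Δ = (0.111, 0.519).

(0.111, 0.519)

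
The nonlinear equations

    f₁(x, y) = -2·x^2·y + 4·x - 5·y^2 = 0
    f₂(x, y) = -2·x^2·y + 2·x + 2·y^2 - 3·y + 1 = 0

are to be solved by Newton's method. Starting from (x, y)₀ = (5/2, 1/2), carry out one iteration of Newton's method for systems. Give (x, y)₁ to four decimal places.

(1.0737, 0.7244)

At (5/2, 1/2): F = (2.5000, -1.2500).
Jacobian J = [[-4·x·y + 4, -2·x^2 - 10·y], [-4·x·y + 2, -2·x^2 + 4·y - 3]].
At the point, J = [[-1.0000, -17.5000], [-3.0000, -13.5000]] (det J = -39.0000).
Solving J·Δ = −F gives Δ = (-1.4263, 0.2244).
Then the next iterate is (x, y)₁ = (1.0737, 0.7244).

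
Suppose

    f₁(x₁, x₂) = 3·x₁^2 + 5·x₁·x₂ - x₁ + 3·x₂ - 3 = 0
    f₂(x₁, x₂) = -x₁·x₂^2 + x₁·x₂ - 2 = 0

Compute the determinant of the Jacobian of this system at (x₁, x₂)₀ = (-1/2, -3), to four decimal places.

J = [[6·x₁ + 5·x₂ - 1, 5·x₁ + 3], [-x₂^2 + x₂, -2·x₁·x₂ + x₁]].
At the point, J = [[-19.0000, 0.5000], [-12.0000, -3.5000]].
det J = 72.5000.

72.5000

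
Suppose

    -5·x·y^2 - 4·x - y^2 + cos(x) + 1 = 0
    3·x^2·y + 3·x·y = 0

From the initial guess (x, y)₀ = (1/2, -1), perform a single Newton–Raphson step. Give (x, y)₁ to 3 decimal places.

(0.132, -0.980)

At (1/2, -1): F = (-3.62242, -2.250).
Jacobian J = [[-5·y^2 - sin(x) - 4, -10·x·y - 2·y], [6·x·y + 3·y, 3·x^2 + 3·x]].
At the point, J = [[-9.47943, 7.000], [-6.000, 2.250]] (det J = 20.67129).
Solving J·Δ = −F gives Δ = (-0.368, 0.020).
Then the next iterate is (x, y)₁ = (0.132, -0.980).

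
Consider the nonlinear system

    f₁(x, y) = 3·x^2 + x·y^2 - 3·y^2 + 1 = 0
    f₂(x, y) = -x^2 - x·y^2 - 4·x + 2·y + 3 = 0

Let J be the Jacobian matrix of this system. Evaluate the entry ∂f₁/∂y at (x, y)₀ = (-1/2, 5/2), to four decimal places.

∂f₁/∂y = 2·x·y - 6·y.
At (-1/2, 5/2) this is -17.5000.

-17.5000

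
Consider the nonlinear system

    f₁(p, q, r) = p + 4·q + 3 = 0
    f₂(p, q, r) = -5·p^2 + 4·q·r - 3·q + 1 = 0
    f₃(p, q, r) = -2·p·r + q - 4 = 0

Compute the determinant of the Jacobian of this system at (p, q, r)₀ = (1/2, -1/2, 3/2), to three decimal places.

J = [[1, 4, 0], [-10·p, 4·r - 3, 4·q], [-2·r, 1, -2·p]].
At the point, J = [[1.000, 4.000, 0.000], [-5.000, 3.000, -2.000], [-3.000, 1.000, -1.000]].
det J = 3.000.

3.000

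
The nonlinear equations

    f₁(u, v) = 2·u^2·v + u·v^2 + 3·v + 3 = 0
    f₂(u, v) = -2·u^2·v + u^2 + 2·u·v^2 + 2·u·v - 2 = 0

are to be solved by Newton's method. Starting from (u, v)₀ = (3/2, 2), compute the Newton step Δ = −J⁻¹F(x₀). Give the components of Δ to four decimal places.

(-0.9971, -0.5961)

At (3/2, 2): F = (24.0000, 9.2500).
Jacobian J = [[4·u·v + v^2, 2·u^2 + 2·u·v + 3], [-4·u·v + 2·u + 2·v^2 + 2·v, -2·u^2 + 4·u·v + 2·u]].
At the point, J = [[16.0000, 13.5000], [3.0000, 10.5000]] (det J = 127.5000).
Solving J·Δ = −F gives Δ = (-0.9971, -0.5961).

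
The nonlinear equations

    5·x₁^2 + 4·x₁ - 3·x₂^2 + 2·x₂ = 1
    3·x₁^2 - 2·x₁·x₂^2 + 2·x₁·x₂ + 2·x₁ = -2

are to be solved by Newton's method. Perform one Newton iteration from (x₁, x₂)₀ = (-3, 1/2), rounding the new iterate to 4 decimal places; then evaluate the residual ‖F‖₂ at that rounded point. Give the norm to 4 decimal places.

62.7402

At (-3, 1/2): F = (32.2500, 21.5000).
Jacobian J = [[10·x₁ + 4, -6·x₂ + 2], [6·x₁ - 2·x₂^2 + 2·x₂ + 2, -4·x₁·x₂ + 2·x₁]].
At the point, J = [[-26.0000, -1.0000], [-15.5000, 0.0000]] (det J = -15.5000).
Solving J·Δ = −F gives Δ = (1.3871, -3.8145).
Then the next iterate is (x₁, x₂)₁ = (-1.6129, -3.3145).
Re-evaluating at (-1.6129, -3.3145): F = (-34.031099, 52.708803), so ‖F‖₂ = 62.7402.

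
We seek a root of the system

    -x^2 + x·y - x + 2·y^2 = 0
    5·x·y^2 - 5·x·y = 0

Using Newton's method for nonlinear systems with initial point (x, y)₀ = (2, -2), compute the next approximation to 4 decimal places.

At (2, -2): F = (-2.0000, 60.0000).
Jacobian J = [[-2·x + y - 1, x + 4·y], [5·y^2 - 5·y, 10·x·y - 5·x]].
At the point, J = [[-7.0000, -6.0000], [30.0000, -50.0000]] (det J = 530.0000).
Solving J·Δ = −F gives Δ = (-0.8679, 0.6792).
Then the next iterate is (x, y)₁ = (1.1321, -1.3208).

(1.1321, -1.3208)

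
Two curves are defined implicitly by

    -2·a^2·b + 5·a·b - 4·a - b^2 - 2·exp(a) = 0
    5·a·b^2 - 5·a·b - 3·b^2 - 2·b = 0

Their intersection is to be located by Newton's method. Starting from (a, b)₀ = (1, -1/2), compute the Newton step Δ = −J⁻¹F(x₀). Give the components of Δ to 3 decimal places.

(-1.138, -0.030)

At (1, -1/2): F = (-11.18656, 4.000).
Jacobian J = [[-4·a·b + 5·b - 2·exp(a) - 4, -2·a^2 + 5·a - 2·b], [5·b^2 - 5·b, 10·a·b - 5·a - 6·b - 2]].
At the point, J = [[-9.93656, 4.000], [3.750, -9.000]] (det J = 74.42907).
Solving J·Δ = −F gives Δ = (-1.138, -0.030).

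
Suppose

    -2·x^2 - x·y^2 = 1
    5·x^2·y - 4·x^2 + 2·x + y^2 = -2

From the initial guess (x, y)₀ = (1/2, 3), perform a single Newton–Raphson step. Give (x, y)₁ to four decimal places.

(0.5184, 0.9325)

At (1/2, 3): F = (-6.0000, 14.7500).
Jacobian J = [[-4·x - y^2, -2·x·y], [10·x·y - 8·x + 2, 5·x^2 + 2·y]].
At the point, J = [[-11.0000, -3.0000], [13.0000, 7.2500]] (det J = -40.7500).
Solving J·Δ = −F gives Δ = (0.0184, -2.0675).
Then the next iterate is (x, y)₁ = (0.5184, 0.9325).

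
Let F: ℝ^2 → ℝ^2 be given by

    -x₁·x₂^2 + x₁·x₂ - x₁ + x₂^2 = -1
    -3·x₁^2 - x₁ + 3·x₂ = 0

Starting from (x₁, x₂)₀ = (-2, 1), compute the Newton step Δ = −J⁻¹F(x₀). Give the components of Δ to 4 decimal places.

(0.8511, -0.7872)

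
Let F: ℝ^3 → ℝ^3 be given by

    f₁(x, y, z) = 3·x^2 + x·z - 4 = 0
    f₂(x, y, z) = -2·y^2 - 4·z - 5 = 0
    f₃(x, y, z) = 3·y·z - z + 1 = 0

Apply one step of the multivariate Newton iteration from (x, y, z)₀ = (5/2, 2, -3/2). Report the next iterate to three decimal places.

(1.620, 0.948, -1.147)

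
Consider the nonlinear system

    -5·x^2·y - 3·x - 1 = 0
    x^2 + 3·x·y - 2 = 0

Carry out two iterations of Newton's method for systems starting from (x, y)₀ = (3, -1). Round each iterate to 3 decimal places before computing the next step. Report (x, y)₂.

(2.106, -0.397)

At (3, -1): F = (35.000, -2.000).
Jacobian J = [[-10·x·y - 3, -5·x^2], [2·x + 3·y, 3·x]].
At the point, J = [[27.000, -45.000], [3.000, 9.000]] (det J = 378.000).
Solving J·Δ = −F gives Δ = (-0.595, 0.421).
Then the next iterate is (x, y)₁ = (2.405, -0.579).
Round to (2.405, -0.579) and repeat: F = (8.52975, -0.39346), J = [[10.92495, -28.92012], [3.073, 7.215]].
Δ = (-0.299, 0.182), so (x, y)₂ = (2.106, -0.397).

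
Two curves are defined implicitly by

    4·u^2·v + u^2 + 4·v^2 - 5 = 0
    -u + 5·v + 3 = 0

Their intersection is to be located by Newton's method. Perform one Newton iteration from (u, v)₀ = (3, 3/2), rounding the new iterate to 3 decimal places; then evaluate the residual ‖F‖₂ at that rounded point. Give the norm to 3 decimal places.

5.322

At (3, 3/2): F = (67.000, 7.500).
Jacobian J = [[8·u·v + 2·u, 4·u^2 + 8·v], [-1, 5]].
At the point, J = [[42.000, 48.000], [-1.000, 5.000]] (det J = 258.000).
Solving J·Δ = −F gives Δ = (0.097, -1.481).
Then the next iterate is (u, v)₁ = (3.097, 0.019).
Re-evaluating at (3.097, 0.019): F = (5.32180, -0.002), so ‖F‖₂ = 5.322.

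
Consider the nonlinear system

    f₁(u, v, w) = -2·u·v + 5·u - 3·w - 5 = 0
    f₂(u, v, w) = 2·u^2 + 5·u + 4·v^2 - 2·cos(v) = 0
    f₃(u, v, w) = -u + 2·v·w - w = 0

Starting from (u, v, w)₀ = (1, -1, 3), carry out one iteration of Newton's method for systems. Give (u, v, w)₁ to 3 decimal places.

(10.208, 8.583, 15.763)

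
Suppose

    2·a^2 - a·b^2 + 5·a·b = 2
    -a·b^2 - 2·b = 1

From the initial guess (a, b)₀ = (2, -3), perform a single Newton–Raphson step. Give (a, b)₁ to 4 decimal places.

(5.5263, 1.4737)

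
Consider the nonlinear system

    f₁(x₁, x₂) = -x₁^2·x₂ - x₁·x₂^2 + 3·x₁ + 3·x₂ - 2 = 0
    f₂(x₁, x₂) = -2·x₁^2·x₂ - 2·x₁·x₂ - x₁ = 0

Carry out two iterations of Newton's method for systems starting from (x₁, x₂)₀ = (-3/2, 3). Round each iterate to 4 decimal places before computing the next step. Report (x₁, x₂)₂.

At (-3/2, 3): F = (9.2500, -3.0000).
Jacobian J = [[-2·x₁·x₂ - x₂^2 + 3, -x₁^2 - 2·x₁·x₂ + 3], [-4·x₁·x₂ - 2·x₂ - 1, -2·x₁^2 - 2·x₁]].
At the point, J = [[3.0000, 9.7500], [11.0000, -1.5000]] (det J = -111.7500).
Solving J·Δ = −F gives Δ = (0.1376, -0.9911).
Then the next iterate is (x₁, x₂)₁ = (-1.3624, 2.0089).
Round to (-1.3624, 2.0089) and repeat: F = (1.708922, -0.621324), J = [[4.438172, 6.617717], [5.929901, -0.987468]].
Δ = (0.0556, -0.2955), so (x₁, x₂)₂ = (-1.3068, 1.7134).

(-1.3068, 1.7134)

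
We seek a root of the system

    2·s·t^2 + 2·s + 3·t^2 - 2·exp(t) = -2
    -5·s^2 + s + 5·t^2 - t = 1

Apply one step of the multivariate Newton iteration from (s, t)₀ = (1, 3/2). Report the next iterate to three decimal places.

(0.592, 0.898)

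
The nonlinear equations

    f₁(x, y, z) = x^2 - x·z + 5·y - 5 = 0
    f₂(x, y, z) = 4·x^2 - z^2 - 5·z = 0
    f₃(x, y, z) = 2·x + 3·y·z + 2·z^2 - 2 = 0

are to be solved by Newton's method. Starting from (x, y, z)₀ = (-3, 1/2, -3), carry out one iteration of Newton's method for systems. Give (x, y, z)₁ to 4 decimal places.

(-1.2893, 2.5930, -3.9444)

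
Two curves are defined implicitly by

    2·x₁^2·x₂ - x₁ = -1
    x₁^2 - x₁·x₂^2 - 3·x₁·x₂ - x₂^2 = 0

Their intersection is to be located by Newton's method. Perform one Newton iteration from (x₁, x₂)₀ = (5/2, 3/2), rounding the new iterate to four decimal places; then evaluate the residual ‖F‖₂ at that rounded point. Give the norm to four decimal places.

5.9708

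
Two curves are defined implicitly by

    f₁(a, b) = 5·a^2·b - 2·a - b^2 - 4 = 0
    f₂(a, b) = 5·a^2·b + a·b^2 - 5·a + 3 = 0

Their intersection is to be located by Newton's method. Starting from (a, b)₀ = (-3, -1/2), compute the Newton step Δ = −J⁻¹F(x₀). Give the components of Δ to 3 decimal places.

(4.948, -0.947)

At (-3, -1/2): F = (-20.750, -5.250).
Jacobian J = [[10·a·b - 2, 5·a^2 - 2·b], [10·a·b + b^2 - 5, 5·a^2 + 2·a·b]].
At the point, J = [[13.000, 46.000], [10.250, 48.000]] (det J = 152.500).
Solving J·Δ = −F gives Δ = (4.948, -0.947).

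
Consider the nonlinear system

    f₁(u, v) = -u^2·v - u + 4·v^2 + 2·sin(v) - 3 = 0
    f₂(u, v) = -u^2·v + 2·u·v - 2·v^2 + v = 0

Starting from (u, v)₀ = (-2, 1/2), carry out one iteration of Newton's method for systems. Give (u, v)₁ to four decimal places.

At (-2, 1/2): F = (-1.041149, -4.0000).
Jacobian J = [[-2·u·v - 1, -u^2 + 8·v + 2·cos(v)], [-2·u·v + 2·v, -u^2 + 2·u - 4·v + 1]].
At the point, J = [[1.0000, 1.755165], [3.0000, -9.0000]] (det J = -14.265495).
Solving J·Δ = −F gives Δ = (1.1490, -0.0614).
Then the next iterate is (u, v)₁ = (-0.8510, 0.4386).

(-0.8510, 0.4386)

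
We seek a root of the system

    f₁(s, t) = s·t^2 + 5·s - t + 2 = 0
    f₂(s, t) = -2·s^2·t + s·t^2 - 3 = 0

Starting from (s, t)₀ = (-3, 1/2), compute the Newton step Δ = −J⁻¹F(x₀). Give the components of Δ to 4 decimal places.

(2.9120, 0.2595)

At (-3, 1/2): F = (-14.2500, -12.7500).
Jacobian J = [[t^2 + 5, 2·s·t - 1], [-4·s·t + t^2, -2·s^2 + 2·s·t]].
At the point, J = [[5.2500, -4.0000], [6.2500, -21.0000]] (det J = -85.2500).
Solving J·Δ = −F gives Δ = (2.9120, 0.2595).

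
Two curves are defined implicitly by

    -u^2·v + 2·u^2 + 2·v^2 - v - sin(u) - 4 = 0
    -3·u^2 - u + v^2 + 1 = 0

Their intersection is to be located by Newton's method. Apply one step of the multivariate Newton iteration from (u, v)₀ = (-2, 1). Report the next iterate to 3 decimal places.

(-0.909, -1.001)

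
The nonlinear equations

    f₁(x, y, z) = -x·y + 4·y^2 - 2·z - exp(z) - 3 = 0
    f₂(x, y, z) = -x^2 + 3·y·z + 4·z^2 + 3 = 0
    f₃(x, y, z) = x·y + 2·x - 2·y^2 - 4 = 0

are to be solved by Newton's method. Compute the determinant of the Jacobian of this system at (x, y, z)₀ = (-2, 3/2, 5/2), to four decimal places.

J = [[-y, -x + 8·y, -exp(z) - 2], [-2·x, 3·z, 3·y + 8·z], [y + 2, x - 4·y, 0]].
At the point, J = [[-1.5000, 14.0000, -14.182494], [4.0000, 7.5000, 24.5000], [3.5000, -8.0000, 0.0000]].
det J = 1732.6303.

1732.6303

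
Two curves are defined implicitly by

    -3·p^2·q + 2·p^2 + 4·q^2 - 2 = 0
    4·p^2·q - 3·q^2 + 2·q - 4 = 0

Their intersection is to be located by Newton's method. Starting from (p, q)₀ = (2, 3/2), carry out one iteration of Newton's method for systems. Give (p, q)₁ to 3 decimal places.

(1.700, 0.494)

At (2, 3/2): F = (-3.000, 16.250).
Jacobian J = [[-6·p·q + 4·p, -3·p^2 + 8·q], [8·p·q, 4·p^2 - 6·q + 2]].
At the point, J = [[-10.000, 0.000], [24.000, 9.000]] (det J = -90.000).
Solving J·Δ = −F gives Δ = (-0.300, -1.006).
Then the next iterate is (p, q)₁ = (1.700, 0.494).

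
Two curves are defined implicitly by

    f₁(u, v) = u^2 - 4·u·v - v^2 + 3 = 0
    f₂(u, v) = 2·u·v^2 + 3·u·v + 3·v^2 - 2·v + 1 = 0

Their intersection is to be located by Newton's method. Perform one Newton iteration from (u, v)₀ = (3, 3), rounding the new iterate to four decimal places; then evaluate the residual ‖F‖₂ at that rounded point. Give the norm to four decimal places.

At (3, 3): F = (-33.0000, 103.0000).
Jacobian J = [[2·u - 4·v, -4·u - 2·v], [2·v^2 + 3·v, 4·u·v + 3·u + 6·v - 2]].
At the point, J = [[-6.0000, -18.0000], [27.0000, 61.0000]] (det J = 120.0000).
Solving J·Δ = −F gives Δ = (1.3250, -2.2750).
Then the next iterate is (u, v)₁ = (4.3250, 0.7250).
Re-evaluating at (4.3250, 0.7250): F = (8.6375, 15.080406), so ‖F‖₂ = 17.3789.

17.3789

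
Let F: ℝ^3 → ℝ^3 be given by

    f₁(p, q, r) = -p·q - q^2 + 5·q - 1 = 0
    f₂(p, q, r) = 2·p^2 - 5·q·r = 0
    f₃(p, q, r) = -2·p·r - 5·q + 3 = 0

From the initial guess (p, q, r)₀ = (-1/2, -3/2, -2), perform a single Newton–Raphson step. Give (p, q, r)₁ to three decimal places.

(-0.846, -0.086, -2.044)

At (-1/2, -3/2, -2): F = (-11.500, -14.500, 8.500).
Jacobian J = [[-q, -p - 2·q + 5, 0], [4·p, -5·r, -5·q], [-2·r, -5, -2·p]].
At the point, J = [[1.500, 8.500, 0.000], [-2.000, 10.000, 7.500], [4.000, -5.000, 1.000]] (det J = 343.250).
Solving J·Δ = −F gives Δ = (-0.346, 1.414, -0.044).
Then the next iterate is (p, q, r)₁ = (-0.846, -0.086, -2.044).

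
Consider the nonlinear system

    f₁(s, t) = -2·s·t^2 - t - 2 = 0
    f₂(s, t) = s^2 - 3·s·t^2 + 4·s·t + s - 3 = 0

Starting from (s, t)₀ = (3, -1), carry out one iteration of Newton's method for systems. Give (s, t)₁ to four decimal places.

(1.7000, -0.6000)

At (3, -1): F = (-7.0000, -12.0000).
Jacobian J = [[-2·t^2, -4·s·t - 1], [2·s - 3·t^2 + 4·t + 1, -6·s·t + 4·s]].
At the point, J = [[-2.0000, 11.0000], [0.0000, 30.0000]] (det J = -60.0000).
Solving J·Δ = −F gives Δ = (-1.3000, 0.4000).
Then the next iterate is (s, t)₁ = (1.7000, -0.6000).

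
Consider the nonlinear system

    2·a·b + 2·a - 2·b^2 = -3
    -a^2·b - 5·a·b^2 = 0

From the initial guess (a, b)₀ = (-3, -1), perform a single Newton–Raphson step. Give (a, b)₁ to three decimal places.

(-2.591, -0.500)

At (-3, -1): F = (1.000, 24.000).
Jacobian J = [[2·b + 2, 2·a - 4·b], [-2·a·b - 5·b^2, -a^2 - 10·a·b]].
At the point, J = [[0.000, -2.000], [-11.000, -39.000]] (det J = -22.000).
Solving J·Δ = −F gives Δ = (0.409, 0.500).
Then the next iterate is (a, b)₁ = (-2.591, -0.500).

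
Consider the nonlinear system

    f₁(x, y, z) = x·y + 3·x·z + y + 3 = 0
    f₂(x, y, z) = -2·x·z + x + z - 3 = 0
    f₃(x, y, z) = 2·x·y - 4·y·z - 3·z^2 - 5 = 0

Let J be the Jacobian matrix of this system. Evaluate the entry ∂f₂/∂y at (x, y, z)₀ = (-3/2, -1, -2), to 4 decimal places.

0.0000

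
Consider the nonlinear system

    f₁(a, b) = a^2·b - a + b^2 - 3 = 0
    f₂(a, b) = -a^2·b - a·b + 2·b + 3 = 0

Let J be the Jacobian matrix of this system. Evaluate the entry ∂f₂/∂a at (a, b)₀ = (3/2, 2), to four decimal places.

-8.0000

∂f₂/∂a = -2·a·b - b.
At (3/2, 2) this is -8.0000.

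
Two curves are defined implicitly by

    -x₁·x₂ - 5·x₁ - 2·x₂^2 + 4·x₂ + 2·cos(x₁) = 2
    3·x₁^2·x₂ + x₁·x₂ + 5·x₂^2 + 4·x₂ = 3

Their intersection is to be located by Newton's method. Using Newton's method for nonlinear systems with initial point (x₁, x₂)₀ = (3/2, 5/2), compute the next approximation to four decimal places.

(0.6585, 1.4843)

At (3/2, 5/2): F = (-15.608526, 58.8750).
Jacobian J = [[-x₂ - 2·sin(x₁) - 5, -x₁ - 4·x₂ + 4], [6·x₁·x₂ + x₂, 3·x₁^2 + x₁ + 10·x₂ + 4]].
At the point, J = [[-9.494990, -7.5000], [25.0000, 37.2500]] (det J = -166.188377).
Solving J·Δ = −F gives Δ = (-0.8415, -1.0157).
Then the next iterate is (x₁, x₂)₁ = (0.6585, 1.4843).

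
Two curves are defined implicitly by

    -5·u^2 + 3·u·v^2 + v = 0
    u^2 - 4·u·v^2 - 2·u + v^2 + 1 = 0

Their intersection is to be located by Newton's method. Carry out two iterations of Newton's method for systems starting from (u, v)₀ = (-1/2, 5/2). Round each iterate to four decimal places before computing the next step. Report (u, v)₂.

(-0.5319, 0.1286)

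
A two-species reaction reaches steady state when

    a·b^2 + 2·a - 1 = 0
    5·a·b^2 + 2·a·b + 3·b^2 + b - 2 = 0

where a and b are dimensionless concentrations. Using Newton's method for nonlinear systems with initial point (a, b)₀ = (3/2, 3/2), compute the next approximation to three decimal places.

At (3/2, 3/2): F = (5.375, 27.625).
Jacobian J = [[b^2 + 2, 2·a·b], [5·b^2 + 2·b, 10·a·b + 2·a + 6·b + 1]].
At the point, J = [[4.250, 4.500], [14.250, 35.500]] (det J = 86.750).
Solving J·Δ = −F gives Δ = (-0.767, -0.470).
Then the next iterate is (a, b)₁ = (0.733, 1.030).

(0.733, 1.030)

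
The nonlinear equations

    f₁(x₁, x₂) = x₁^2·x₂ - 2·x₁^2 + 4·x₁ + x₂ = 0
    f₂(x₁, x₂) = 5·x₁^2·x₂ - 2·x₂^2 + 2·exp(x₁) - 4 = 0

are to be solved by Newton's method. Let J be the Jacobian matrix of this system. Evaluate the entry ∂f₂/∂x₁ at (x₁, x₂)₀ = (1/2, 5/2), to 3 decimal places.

∂f₂/∂x₁ = 10·x₁·x₂ + 2·exp(x₁).
At (1/2, 5/2) this is 15.797.

15.797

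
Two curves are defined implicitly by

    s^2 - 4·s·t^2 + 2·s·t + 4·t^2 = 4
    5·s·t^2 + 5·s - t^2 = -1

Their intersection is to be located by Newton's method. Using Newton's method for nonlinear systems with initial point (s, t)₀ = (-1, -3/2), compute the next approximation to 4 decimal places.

At (-1, -3/2): F = (18.0000, -17.5000).
Jacobian J = [[2·s - 4·t^2 + 2·t, -8·s·t + 2·s + 8·t], [5·t^2 + 5, 10·s·t - 2·t]].
At the point, J = [[-14.0000, -26.0000], [16.2500, 18.0000]] (det J = 170.5000).
Solving J·Δ = −F gives Δ = (0.7683, 0.2786).
Then the next iterate is (s, t)₁ = (-0.2317, -1.2214).

(-0.2317, -1.2214)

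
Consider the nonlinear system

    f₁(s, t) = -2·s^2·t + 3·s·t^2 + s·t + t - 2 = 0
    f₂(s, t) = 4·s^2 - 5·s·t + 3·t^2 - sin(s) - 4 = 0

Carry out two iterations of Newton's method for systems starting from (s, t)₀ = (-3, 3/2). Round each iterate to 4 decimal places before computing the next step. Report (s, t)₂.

At (-3, 3/2): F = (-52.2500, 61.391120).
Jacobian J = [[-4·s·t + 3·t^2 + t, -2·s^2 + 6·s·t + s + 1], [8·s - 5·t - cos(s), -5·s + 6·t]].
At the point, J = [[26.2500, -47.0000], [-30.510008, 24.0000]] (det J = -803.970353).
Solving J·Δ = −F gives Δ = (2.0292, 0.0216).
Then the next iterate is (s, t)₁ = (-0.9708, 1.5216).
Round to (-0.9708, 1.5216) and repeat: F = (-11.566623, 14.926794), J = [[14.376077, -10.718721], [-15.939039, 13.9836]].
Δ = (0.0579, -1.0015), so (s, t)₂ = (-0.9129, 0.5201).

(-0.9129, 0.5201)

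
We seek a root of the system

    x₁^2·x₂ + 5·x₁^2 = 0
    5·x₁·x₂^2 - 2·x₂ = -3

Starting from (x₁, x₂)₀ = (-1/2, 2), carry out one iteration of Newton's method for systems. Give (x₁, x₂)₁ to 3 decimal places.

(-0.269, 1.468)

At (-1/2, 2): F = (1.750, -11.000).
Jacobian J = [[2·x₁·x₂ + 10·x₁, x₁^2], [5·x₂^2, 10·x₁·x₂ - 2]].
At the point, J = [[-7.000, 0.250], [20.000, -12.000]] (det J = 79.000).
Solving J·Δ = −F gives Δ = (0.231, -0.532).
Then the next iterate is (x₁, x₂)₁ = (-0.269, 1.468).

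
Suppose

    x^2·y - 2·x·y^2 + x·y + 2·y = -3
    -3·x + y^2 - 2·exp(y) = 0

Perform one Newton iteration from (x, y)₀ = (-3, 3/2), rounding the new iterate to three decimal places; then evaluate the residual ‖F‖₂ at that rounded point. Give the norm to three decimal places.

9.620

At (-3, 3/2): F = (28.500, 2.28662).
Jacobian J = [[2·x·y - 2·y^2 + y, x^2 - 4·x·y + x + 2], [-3, 2·y - 2·exp(y)]].
At the point, J = [[-12.000, 26.000], [-3.000, -5.96338]] (det J = 149.56054).
Solving J·Δ = −F gives Δ = (1.534, -0.388).
Then the next iterate is (x, y)₁ = (-1.466, 1.112).
Re-evaluating at (-1.466, 1.112): F = (9.60922, -0.44632), so ‖F‖₂ = 9.620.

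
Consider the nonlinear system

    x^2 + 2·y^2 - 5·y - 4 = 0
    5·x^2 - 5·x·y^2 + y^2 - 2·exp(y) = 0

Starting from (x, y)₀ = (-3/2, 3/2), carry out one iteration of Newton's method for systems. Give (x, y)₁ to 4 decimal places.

(-5.7792, -6.5875)

At (-3/2, 3/2): F = (-4.7500, 21.411622).
Jacobian J = [[2·x, 4·y - 5], [10·x - 5·y^2, -10·x·y + 2·y - 2·exp(y)]].
At the point, J = [[-3.0000, 1.0000], [-26.2500, 16.536622]] (det J = -23.359866).
Solving J·Δ = −F gives Δ = (-4.2792, -8.0875).
Then the next iterate is (x, y)₁ = (-5.7792, -6.5875).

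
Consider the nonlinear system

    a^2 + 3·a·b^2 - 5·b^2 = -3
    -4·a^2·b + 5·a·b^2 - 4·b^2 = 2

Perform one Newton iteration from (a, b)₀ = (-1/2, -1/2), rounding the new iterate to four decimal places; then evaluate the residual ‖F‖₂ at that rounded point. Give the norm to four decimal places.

282.4127

At (-1/2, -1/2): F = (1.6250, -3.1250).
Jacobian J = [[2·a + 3·b^2, 6·a·b - 10·b], [-8·a·b + 5·b^2, -4·a^2 + 10·a·b - 8·b]].
At the point, J = [[-0.2500, 6.5000], [-0.7500, 5.5000]] (det J = 3.5000).
Solving J·Δ = −F gives Δ = (-8.3571, -0.5714).
Then the next iterate is (a, b)₁ = (-8.8571, -1.0714).
Re-evaluating at (-8.8571, -1.0714): F = (45.207590, 278.770866), so ‖F‖₂ = 282.4127.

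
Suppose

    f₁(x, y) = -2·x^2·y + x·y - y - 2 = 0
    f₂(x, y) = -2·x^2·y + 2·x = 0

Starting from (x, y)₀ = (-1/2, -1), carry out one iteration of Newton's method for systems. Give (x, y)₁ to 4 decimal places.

(0.1667, -2.0000)

At (-1/2, -1): F = (0.0000, -0.5000).
Jacobian J = [[-4·x·y + y, -2·x^2 + x - 1], [-4·x·y + 2, -2·x^2]].
At the point, J = [[-3.0000, -2.0000], [0.0000, -0.5000]] (det J = 1.5000).
Solving J·Δ = −F gives Δ = (0.6667, -1.0000).
Then the next iterate is (x, y)₁ = (0.1667, -2.0000).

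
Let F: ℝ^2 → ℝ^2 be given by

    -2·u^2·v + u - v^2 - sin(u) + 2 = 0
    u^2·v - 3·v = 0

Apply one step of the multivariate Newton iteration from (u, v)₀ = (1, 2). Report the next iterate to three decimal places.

At (1, 2): F = (-5.84147, -4.000).
Jacobian J = [[-4·u·v - cos(u) + 1, -2·u^2 - 2·v], [2·u·v, u^2 - 3]].
At the point, J = [[-7.54030, -6.000], [4.000, -2.000]] (det J = 39.08060).
Solving J·Δ = −F gives Δ = (0.315, -1.370).
Then the next iterate is (u, v)₁ = (1.315, 0.630).

(1.315, 0.630)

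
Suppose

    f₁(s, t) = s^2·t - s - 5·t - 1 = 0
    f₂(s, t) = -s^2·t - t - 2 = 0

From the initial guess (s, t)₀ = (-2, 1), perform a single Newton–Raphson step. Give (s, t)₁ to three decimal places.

At (-2, 1): F = (0.000, -7.000).
Jacobian J = [[2·s·t - 1, s^2 - 5], [-2·s·t, -s^2 - 1]].
At the point, J = [[-5.000, -1.000], [4.000, -5.000]] (det J = 29.000).
Solving J·Δ = −F gives Δ = (0.241, -1.207).
Then the next iterate is (s, t)₁ = (-1.759, -0.207).

(-1.759, -0.207)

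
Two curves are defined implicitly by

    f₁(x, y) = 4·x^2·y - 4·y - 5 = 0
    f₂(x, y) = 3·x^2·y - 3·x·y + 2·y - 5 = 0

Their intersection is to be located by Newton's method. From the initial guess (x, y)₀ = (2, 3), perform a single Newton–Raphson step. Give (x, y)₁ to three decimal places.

(1.667, 1.750)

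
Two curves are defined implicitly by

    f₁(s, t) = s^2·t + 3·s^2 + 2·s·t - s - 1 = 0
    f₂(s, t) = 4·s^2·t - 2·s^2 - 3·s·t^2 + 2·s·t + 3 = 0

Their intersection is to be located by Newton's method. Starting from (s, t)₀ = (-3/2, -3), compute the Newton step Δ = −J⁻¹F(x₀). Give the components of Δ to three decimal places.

At (-3/2, -3): F = (9.500, 21.000).
Jacobian J = [[2·s·t + 6·s + 2·t - 1, s^2 + 2·s], [8·s·t - 4·s - 3·t^2 + 2·t, 4·s^2 - 6·s·t + 2·s]].
At the point, J = [[-7.000, -0.750], [9.000, -21.000]] (det J = 153.750).
Solving J·Δ = −F gives Δ = (1.195, 1.512).

(1.195, 1.512)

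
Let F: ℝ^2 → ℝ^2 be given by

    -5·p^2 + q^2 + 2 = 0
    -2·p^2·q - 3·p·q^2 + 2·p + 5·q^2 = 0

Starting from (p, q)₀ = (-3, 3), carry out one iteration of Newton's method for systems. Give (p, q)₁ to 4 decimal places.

(-1.6207, 1.7701)

At (-3, 3): F = (-34.0000, 66.0000).
Jacobian J = [[-10·p, 2·q], [-4·p·q - 3·q^2 + 2, -2·p^2 - 6·p·q + 10·q]].
At the point, J = [[30.0000, 6.0000], [11.0000, 66.0000]] (det J = 1914.0000).
Solving J·Δ = −F gives Δ = (1.3793, -1.2299).
Then the next iterate is (p, q)₁ = (-1.6207, 1.7701).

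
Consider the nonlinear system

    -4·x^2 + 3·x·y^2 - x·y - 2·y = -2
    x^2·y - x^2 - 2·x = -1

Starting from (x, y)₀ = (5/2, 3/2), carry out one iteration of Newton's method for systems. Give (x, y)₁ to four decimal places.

(1.8604, 1.6912)

At (5/2, 3/2): F = (-12.8750, -0.8750).
Jacobian J = [[-8·x + 3·y^2 - y, 6·x·y - x - 2], [2·x·y - 2·x - 2, x^2]].
At the point, J = [[-14.7500, 18.0000], [0.5000, 6.2500]] (det J = -101.1875).
Solving J·Δ = −F gives Δ = (-0.6396, 0.1912).
Then the next iterate is (x, y)₁ = (1.8604, 1.6912).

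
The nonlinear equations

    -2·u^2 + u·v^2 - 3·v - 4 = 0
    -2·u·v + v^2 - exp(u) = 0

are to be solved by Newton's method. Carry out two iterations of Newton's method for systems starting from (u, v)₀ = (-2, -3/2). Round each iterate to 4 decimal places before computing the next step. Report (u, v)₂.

At (-2, -3/2): F = (-12.0000, -3.885335).
Jacobian J = [[-4·u + v^2, 2·u·v - 3], [-2·v - exp(u), -2·u + 2·v]].
At the point, J = [[10.2500, 3.0000], [2.864665, 1.0000]] (det J = 1.656006).
Solving J·Δ = −F gives Δ = (0.2077, 3.2903).
Then the next iterate is (u, v)₁ = (-1.7923, 1.7903).
Round to (-1.7923, 1.7903) and repeat: F = (-21.540212, 9.456107), J = [[10.374374, -9.417509], [-3.747177, 7.1652]].
Δ = (1.6721, -0.4453), so (u, v)₂ = (-0.1202, 1.3450).

(-0.1202, 1.3450)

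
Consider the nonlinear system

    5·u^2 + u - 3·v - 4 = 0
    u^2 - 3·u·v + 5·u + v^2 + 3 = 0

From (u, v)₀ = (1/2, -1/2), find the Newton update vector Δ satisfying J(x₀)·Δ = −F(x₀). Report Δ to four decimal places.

(-2.9500, -6.1500)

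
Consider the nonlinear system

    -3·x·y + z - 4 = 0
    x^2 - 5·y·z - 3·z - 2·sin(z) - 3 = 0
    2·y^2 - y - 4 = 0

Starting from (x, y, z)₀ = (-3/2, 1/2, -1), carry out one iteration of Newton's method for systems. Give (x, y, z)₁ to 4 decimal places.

At (-3/2, 1/2, -1): F = (-2.7500, 6.432942, -4.0000).
Jacobian J = [[-3·y, -3·x, 1], [2·x, -5·z, -5·y - 2·cos(z) - 3], [0, 4·y - 1, 0]].
At the point, J = [[-1.5000, 4.5000, 1.0000], [-3.0000, 5.0000, -6.580605], [0.0000, 1.0000, 0.0000]] (det J = -12.870907).
Solving J·Δ = −F gives Δ = (9.8507, 4.0000, -0.4740).
Then the next iterate is (x, y, z)₁ = (8.3507, 4.5000, -1.4740).

(8.3507, 4.5000, -1.4740)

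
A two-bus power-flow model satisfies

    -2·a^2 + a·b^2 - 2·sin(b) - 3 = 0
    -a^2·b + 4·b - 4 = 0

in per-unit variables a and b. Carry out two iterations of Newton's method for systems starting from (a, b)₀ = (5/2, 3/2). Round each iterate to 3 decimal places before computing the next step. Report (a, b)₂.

At (5/2, 3/2): F = (-11.86999, -7.375).
Jacobian J = [[-4·a + b^2, 2·a·b - 2·cos(b)], [-2·a·b, -a^2 + 4]].
At the point, J = [[-7.750, 7.35853], [-7.500, -2.250]] (det J = 72.62644).
Solving J·Δ = −F gives Δ = (-1.115, 0.439).
Then the next iterate is (a, b)₁ = (1.385, 1.939).
Round to (1.385, 1.939) and repeat: F = (-3.49519, 0.03656), J = [[-1.78028, 6.09091], [-5.37103, 2.08177]].
Δ = (0.259, 0.649), so (a, b)₂ = (1.644, 2.588).

(1.644, 2.588)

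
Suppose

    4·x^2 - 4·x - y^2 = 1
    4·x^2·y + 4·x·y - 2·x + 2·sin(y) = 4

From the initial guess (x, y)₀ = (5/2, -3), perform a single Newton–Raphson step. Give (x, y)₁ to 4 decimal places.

At (5/2, -3): F = (5.0000, -114.282240).
Jacobian J = [[8·x - 4, -2·y], [8·x·y + 4·y - 2, 4·x^2 + 4·x + 2·cos(y)]].
At the point, J = [[16.0000, 6.0000], [-74.0000, 33.020015]] (det J = 972.320240).
Solving J·Δ = −F gives Δ = (-0.8750, 1.5000).
Then the next iterate is (x, y)₁ = (1.6250, -1.5000).

(1.6250, -1.5000)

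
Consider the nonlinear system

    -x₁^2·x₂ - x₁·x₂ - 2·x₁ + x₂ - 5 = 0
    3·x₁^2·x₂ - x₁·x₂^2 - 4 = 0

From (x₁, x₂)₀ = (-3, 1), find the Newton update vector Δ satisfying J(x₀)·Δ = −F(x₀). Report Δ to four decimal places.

At (-3, 1): F = (-4.0000, 26.0000).
Jacobian J = [[-2·x₁·x₂ - x₂ - 2, -x₁^2 - x₁ + 1], [6·x₁·x₂ - x₂^2, 3·x₁^2 - 2·x₁·x₂]].
At the point, J = [[3.0000, -5.0000], [-19.0000, 33.0000]] (det J = 4.0000).
Solving J·Δ = −F gives Δ = (0.5000, -0.5000).

(0.5000, -0.5000)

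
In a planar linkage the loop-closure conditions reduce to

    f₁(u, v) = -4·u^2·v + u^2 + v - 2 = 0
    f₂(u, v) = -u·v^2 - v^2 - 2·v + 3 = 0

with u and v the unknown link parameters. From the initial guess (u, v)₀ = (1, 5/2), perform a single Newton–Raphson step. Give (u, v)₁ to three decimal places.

(0.703, 1.446)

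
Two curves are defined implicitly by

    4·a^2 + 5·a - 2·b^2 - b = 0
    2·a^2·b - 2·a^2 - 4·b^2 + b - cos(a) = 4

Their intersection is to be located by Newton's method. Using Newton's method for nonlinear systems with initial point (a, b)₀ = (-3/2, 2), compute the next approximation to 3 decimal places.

At (-3/2, 2): F = (-8.500, -13.57074).
Jacobian J = [[8·a + 5, -4·b - 1], [4·a·b - 4·a + sin(a), 2·a^2 - 8·b + 1]].
At the point, J = [[-7.000, -9.000], [-6.99749, -10.500]] (det J = 10.52255).
Solving J·Δ = −F gives Δ = (3.125, -3.375).
Then the next iterate is (a, b)₁ = (1.625, -1.375).

(1.625, -1.375)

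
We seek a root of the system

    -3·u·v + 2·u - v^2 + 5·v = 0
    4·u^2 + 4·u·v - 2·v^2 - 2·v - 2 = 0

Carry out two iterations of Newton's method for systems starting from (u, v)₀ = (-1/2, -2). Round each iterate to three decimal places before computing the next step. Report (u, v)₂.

(-0.515, 0.215)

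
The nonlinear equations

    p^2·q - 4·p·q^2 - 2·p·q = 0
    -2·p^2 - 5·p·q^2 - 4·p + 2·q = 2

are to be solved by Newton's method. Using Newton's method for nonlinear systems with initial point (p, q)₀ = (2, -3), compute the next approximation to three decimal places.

At (2, -3): F = (-72.000, -114.000).
Jacobian J = [[2·p·q - 4·q^2 - 2·q, p^2 - 8·p·q - 2·p], [-4·p - 5·q^2 - 4, -10·p·q + 2]].
At the point, J = [[-42.000, 48.000], [-57.000, 62.000]] (det J = 132.000).
Solving J·Δ = −F gives Δ = (-7.636, -5.182).
Then the next iterate is (p, q)₁ = (-5.636, -8.182).

(-5.636, -8.182)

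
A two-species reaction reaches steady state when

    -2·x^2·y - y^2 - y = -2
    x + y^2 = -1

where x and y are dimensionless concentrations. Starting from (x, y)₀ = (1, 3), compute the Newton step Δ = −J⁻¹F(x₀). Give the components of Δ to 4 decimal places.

(0.0476, -1.8413)

At (1, 3): F = (-16.0000, 11.0000).
Jacobian J = [[-4·x·y, -2·x^2 - 2·y - 1], [1, 2·y]].
At the point, J = [[-12.0000, -9.0000], [1.0000, 6.0000]] (det J = -63.0000).
Solving J·Δ = −F gives Δ = (0.0476, -1.8413).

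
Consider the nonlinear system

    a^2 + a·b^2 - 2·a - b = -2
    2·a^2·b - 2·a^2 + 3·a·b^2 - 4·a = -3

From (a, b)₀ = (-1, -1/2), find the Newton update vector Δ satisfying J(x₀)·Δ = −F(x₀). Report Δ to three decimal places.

(1.400, -1.420)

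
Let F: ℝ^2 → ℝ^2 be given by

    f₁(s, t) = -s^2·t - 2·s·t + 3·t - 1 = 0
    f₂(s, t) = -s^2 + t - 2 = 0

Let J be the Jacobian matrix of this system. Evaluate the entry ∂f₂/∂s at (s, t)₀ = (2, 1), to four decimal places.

-4.0000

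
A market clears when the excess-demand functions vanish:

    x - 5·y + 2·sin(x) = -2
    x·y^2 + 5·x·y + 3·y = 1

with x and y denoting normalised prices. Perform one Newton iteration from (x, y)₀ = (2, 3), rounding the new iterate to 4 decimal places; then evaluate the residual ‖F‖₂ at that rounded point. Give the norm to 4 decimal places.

At (2, 3): F = (-9.181405, 56.0000).
Jacobian J = [[2·cos(x) + 1, -5], [y^2 + 5·y, 2·x·y + 5·x + 3]].
At the point, J = [[0.167706, -5.0000], [24.0000, 25.0000]] (det J = 124.192658).
Solving J·Δ = −F gives Δ = (-0.4063, -1.8499).
Then the next iterate is (x, y)₁ = (1.5937, 1.1501).
Re-evaluating at (1.5937, 1.1501): F = (-0.157325, 13.722907), so ‖F‖₂ = 13.7238.

13.7238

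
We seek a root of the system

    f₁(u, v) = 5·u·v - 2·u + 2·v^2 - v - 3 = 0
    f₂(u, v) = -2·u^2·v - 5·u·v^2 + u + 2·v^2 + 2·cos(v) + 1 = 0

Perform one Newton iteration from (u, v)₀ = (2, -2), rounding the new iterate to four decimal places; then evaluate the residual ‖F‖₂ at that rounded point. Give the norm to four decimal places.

2.3179

At (2, -2): F = (-17.0000, -13.832294).
Jacobian J = [[5·v - 2, 5·u + 4·v - 1], [-4·u·v - 5·v^2 + 1, -2·u^2 - 10·u·v + 4·v - 2·sin(v)]].
At the point, J = [[-12.0000, 1.0000], [-3.0000, 25.818595]] (det J = -306.823138).
Solving J·Δ = −F gives Δ = (-1.3854, 0.3748).
Then the next iterate is (u, v)₁ = (0.6146, -1.6252).
Re-evaluating at (0.6146, -1.6252): F = (-2.315690, -0.100458), so ‖F‖₂ = 2.3179.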